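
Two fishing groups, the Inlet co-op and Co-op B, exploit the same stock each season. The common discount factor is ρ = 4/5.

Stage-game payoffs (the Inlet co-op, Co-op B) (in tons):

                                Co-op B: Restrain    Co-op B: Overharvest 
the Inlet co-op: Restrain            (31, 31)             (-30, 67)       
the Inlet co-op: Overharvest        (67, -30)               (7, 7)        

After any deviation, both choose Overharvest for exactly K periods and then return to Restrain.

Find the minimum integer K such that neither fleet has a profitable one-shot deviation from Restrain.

3

Need Σ_{k=1}^{K} ρ^k ≥ (67−31)/(31−7) = 1.5000 at ρ = 4/5.
At K = 2 the sum is 1.4400 < 1.5000; at K = 3 it is 1.9520 ≥ 1.5000.
So the minimum punishment length is K = 3.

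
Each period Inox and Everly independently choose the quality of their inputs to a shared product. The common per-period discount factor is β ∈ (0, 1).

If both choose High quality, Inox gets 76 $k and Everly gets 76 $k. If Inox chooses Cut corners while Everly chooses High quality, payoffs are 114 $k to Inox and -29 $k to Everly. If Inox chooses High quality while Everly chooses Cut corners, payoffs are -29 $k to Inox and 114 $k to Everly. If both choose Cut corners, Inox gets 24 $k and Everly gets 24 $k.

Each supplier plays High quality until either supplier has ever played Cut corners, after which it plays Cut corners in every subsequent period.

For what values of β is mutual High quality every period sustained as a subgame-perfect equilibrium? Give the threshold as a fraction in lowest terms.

19/45

One-period gain from deviating is 114 − 76 = 38. The loss is 76 − 24 = 52 in every subsequent period, with present value 52·β/(1−β).
Deviation is unprofitable when 52·β/(1−β) ≥ 38, i.e. β/(1−β) ≥ 19/26.
Equivalently β ≥ 38/(38+52) = 19/45.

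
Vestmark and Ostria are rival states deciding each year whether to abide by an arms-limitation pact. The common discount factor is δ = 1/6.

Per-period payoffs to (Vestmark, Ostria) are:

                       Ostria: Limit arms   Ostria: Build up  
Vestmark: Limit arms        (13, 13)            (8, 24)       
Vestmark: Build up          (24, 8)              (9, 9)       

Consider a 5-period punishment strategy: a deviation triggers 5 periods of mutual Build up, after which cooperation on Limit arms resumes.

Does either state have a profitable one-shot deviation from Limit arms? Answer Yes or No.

Yes

IC: δ+…+δ^5 ≥ (24−13)/(13−9) = 11/4.
At δ = 1/6: partial sum = 0.2000 < 2.7500. Cooperation not sustainable.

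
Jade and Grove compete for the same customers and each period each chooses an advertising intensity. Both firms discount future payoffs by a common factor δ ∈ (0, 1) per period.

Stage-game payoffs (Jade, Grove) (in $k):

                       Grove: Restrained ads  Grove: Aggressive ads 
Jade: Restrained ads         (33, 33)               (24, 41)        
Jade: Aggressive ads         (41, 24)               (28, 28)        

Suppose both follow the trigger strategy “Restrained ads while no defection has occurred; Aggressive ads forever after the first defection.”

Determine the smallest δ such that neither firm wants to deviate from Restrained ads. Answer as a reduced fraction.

33/(1−δ) ≥ 41 + 28δ/(1−δ)
33 ≥ 41 − 13δ
δ ≥ 8/13.

8/13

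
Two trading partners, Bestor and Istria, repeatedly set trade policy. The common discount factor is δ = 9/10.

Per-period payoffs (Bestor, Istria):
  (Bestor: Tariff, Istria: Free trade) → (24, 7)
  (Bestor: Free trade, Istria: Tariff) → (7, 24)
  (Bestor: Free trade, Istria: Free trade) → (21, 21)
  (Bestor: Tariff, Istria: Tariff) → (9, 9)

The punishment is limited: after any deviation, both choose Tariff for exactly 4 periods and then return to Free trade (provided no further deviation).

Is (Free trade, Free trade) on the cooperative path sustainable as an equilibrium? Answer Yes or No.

Yes

Comparing payoff streams over the 5 periods until play realigns: cooperate → 21(1+δ+…+δ^4); deviate → 24 + 9(δ+…+δ^4).
Cooperation is sustained iff (21−9)(δ+…+δ^4) ≥ 24−21.
δ+…+δ^4 = 9/10·(1−(9/10)^4)/(1−9/10) = 3.0951, and (24−21)/(21−9) = 0.2500.
3.0951 ≥ 0.2500, so cooperation is sustainable.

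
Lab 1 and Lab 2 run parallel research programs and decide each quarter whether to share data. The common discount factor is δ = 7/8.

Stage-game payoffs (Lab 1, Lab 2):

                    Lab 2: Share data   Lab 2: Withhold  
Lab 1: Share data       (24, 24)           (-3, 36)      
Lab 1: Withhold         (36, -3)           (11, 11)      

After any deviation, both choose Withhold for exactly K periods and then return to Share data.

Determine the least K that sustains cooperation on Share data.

2

No profitable deviation requires (24−11)(δ+…+δ^K) ≥ 36−24, i.e. δ+…+δ^K ≥ 12/13 ≈ 0.9231.
With δ = 7/8, the partial sums are K=1: 0.8750, K=2: 1.6406.
K = 2 is the first length at which the sum reaches 0.9231.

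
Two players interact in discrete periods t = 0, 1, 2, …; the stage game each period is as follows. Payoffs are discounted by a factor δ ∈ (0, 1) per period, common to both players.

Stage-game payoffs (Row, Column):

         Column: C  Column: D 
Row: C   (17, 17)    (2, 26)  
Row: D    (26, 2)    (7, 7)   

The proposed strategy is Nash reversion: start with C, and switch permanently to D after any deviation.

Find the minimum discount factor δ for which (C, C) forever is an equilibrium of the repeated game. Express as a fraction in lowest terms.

Under grim trigger the critical discount factor is (T−C)/(T−P) with T = 26, C = 17, P = 7.
δ* = (26−17)/(26−7) = 9/19.

9/19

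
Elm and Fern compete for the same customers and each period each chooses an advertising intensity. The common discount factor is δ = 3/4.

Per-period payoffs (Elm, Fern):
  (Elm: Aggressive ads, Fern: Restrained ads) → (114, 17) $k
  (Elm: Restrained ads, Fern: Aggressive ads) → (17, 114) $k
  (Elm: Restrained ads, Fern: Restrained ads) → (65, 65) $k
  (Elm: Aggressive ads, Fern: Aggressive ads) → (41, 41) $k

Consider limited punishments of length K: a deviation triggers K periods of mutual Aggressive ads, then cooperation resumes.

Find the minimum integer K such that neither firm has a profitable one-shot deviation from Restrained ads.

4

Need Σ_{k=1}^{K} δ^k ≥ (114−65)/(65−41) = 2.0417 at δ = 3/4.
At K = 3 the sum is 1.7344 < 2.0417; at K = 4 it is 2.0508 ≥ 2.0417.
So the minimum punishment length is K = 4.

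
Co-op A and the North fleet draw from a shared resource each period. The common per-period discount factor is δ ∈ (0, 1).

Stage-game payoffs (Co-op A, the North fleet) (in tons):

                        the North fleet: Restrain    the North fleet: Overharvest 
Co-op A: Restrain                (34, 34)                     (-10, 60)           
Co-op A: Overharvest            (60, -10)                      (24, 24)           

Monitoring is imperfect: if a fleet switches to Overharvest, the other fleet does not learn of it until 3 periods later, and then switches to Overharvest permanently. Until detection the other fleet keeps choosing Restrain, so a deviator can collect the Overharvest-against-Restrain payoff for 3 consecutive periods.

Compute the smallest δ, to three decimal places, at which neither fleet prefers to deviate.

0.897

Deviating for the 3 undetected periods gains 60−34 = 26 per period over cooperation, then loses 34−24 = 10 per period forever once punishment starts.
Gain: 26(1 + δ + … + δ^2); loss: 10·δ^3/(1−δ).
No profitable deviation ⇔ 26(1−δ^3) ≤ 10·δ^3, i.e. δ^3 ≥ 26/(26+10) = 13/18.
Hence δ ≥ (13/18)^(1/3) ≈ 0.897.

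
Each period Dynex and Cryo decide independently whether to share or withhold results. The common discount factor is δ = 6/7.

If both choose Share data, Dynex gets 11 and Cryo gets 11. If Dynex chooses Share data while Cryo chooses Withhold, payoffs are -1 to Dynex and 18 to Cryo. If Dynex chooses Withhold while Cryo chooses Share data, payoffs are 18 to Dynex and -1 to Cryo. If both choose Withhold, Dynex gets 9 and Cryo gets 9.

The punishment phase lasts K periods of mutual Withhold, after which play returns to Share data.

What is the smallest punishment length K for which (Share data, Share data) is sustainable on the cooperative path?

6

Need Σ_{k=1}^{K} δ^k ≥ (18−11)/(11−9) = 3.5000 at δ = 6/7.
At K = 5 the sum is 3.2240 < 3.5000; at K = 6 it is 3.6206 ≥ 3.5000.
So the minimum punishment length is K = 6.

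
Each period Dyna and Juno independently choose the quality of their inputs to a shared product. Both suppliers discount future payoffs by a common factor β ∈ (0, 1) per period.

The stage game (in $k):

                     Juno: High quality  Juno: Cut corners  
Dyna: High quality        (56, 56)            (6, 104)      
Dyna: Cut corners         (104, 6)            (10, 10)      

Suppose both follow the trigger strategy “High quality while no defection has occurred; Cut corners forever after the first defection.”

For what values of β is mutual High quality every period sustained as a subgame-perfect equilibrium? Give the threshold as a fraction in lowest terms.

One-period gain from deviating is 104 − 56 = 48. The loss is 56 − 10 = 46 in every subsequent period, with present value 46·β/(1−β).
Deviation is unprofitable when 46·β/(1−β) ≥ 48, i.e. β/(1−β) ≥ 24/23.
Equivalently β ≥ 48/(48+46) = 24/47.

24/47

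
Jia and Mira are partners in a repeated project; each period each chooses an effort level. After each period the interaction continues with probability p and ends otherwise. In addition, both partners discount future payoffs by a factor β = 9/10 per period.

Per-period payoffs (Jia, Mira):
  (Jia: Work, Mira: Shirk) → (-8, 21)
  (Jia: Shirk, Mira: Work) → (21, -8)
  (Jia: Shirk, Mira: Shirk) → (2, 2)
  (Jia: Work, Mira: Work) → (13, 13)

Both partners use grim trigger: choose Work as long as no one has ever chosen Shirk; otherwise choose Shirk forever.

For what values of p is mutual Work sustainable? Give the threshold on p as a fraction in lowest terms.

80/171

Expected continuation weight on next period's payoff is β·p = 9/10·p, which plays the role of the discount factor.
Cooperation requires 9/10·p ≥ (21−13)/(21−2) = 8/19, hence p ≥ 80/171.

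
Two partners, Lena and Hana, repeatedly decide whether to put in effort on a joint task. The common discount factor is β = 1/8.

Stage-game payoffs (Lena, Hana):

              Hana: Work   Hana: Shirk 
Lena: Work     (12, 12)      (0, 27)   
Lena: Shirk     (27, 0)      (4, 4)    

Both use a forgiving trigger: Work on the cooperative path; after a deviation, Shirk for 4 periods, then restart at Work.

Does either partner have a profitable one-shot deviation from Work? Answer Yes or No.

A one-shot deviation gives 27 now, then 4 for 4 periods, then back to 12.
Gain from deviating: (27−12) today; loss: (12−4) in each of the next 4 periods.
No-deviation condition: (12−4)(β+…+β^4) ≥ 27−12, i.e. β+…+β^4 ≥ 15/8.
At β = 1/8: β+…+β^4 = 0.1428 < 1.8750.
So cooperation is not sustainable.

Yes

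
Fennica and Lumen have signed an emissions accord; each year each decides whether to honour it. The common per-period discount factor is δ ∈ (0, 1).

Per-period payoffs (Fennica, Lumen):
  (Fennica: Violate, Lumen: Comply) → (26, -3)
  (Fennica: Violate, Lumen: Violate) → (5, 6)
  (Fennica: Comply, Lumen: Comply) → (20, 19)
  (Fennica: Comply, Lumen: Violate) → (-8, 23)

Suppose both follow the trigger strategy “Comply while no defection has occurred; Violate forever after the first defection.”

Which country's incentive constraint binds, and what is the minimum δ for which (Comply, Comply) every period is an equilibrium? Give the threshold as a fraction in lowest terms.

For Fennica: deviation gain 26−20 = 6, per-period punishment loss 20−5 = 15. IC gives δ ≥ 6/21 = 2/7.
For Lumen: gain 4, loss 13 per period, so δ ≥ 4/17.
The tighter constraint is Fennica's, so cooperation needs δ ≥ 2/7.

Fennica; δ ≥ 2/7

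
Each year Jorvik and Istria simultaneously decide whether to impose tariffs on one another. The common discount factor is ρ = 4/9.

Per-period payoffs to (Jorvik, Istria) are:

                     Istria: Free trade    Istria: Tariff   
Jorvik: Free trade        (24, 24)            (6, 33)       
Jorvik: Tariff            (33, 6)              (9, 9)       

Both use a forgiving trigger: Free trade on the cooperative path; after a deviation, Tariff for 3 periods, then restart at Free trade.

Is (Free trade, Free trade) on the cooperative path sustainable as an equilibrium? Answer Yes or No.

Yes

A one-shot deviation gives 33 now, then 9 for 3 periods, then back to 24.
Gain from deviating: (33−24) today; loss: (24−9) in each of the next 3 periods.
No-deviation condition: (24−9)(ρ+…+ρ^3) ≥ 33−24, i.e. ρ+…+ρ^3 ≥ 3/5.
At ρ = 4/9: ρ+…+ρ^3 = 0.7298 ≥ 0.6000.
So cooperation is sustainable.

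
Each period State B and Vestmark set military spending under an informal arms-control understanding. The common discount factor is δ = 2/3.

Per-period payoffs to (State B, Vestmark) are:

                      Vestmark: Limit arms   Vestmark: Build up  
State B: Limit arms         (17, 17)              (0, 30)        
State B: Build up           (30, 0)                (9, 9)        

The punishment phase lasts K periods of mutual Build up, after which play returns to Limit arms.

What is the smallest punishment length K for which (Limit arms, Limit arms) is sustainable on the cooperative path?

5

Need Σ_{k=1}^{K} δ^k ≥ (30−17)/(17−9) = 1.6250 at δ = 2/3.
At K = 4 the sum is 1.6049 < 1.6250; at K = 5 it is 1.7366 ≥ 1.6250.
So the minimum punishment length is K = 5.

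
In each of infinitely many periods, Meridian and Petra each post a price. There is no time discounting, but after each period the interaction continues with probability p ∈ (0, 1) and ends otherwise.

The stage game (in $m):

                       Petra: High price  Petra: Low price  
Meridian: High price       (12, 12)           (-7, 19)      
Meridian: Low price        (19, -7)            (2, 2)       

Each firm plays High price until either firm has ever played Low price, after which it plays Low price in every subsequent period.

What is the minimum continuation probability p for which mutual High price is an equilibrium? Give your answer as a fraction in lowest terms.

Expected cooperation value is 12 + p·12 + p²·12 + … = 12/(1−p); deviation gives 19 + p·2/(1−p).
12 ≥ 19(1−p) + 2p ⇒ 17p ≥ 7 ⇒ p ≥ 7/17.

7/17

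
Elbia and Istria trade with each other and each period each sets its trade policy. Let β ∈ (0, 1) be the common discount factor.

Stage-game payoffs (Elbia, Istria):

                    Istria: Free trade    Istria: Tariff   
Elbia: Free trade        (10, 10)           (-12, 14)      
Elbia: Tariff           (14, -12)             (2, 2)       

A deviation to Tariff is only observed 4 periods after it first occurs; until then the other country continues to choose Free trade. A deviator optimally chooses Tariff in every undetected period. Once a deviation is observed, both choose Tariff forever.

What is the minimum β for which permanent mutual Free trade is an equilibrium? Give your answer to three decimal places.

A deviator earns 14 for 4 periods, then 2 forever; cooperating earns 10 forever. Multiplying the IC by (1−β):
10 ≥ 14(1−β^4) + 2β^4, so 12·β^4 ≥ 4 and β^4 ≥ 1/3.
β ≥ (1/3)^(1/4) ≈ 0.760.

0.760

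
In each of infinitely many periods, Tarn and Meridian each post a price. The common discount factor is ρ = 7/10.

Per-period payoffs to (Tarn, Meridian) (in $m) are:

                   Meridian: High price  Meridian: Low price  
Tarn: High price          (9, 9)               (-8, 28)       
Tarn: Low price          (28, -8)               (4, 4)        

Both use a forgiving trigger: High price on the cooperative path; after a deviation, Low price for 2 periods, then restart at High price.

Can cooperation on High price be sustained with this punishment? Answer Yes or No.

No

Comparing payoff streams over the 3 periods until play realigns: cooperate → 9(1+ρ+…+ρ^2); deviate → 28 + 4(ρ+…+ρ^2).
Cooperation is sustained iff (9−4)(ρ+…+ρ^2) ≥ 28−9.
ρ+…+ρ^2 = 7/10·(1−(7/10)^2)/(1−7/10) = 1.1900, and (28−9)/(9−4) = 3.8000.
1.1900 < 3.8000, so cooperation is not sustainable.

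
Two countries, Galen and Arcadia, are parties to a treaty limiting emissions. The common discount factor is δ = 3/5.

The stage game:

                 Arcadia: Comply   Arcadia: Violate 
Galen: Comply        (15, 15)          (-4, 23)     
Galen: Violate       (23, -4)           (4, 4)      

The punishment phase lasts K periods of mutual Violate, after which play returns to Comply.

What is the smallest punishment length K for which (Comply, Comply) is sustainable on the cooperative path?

2

No profitable deviation requires (15−4)(δ+…+δ^K) ≥ 23−15, i.e. δ+…+δ^K ≥ 8/11 ≈ 0.7273.
With δ = 3/5, the partial sums are K=1: 0.6000, K=2: 0.9600.
K = 2 is the first length at which the sum reaches 0.7273.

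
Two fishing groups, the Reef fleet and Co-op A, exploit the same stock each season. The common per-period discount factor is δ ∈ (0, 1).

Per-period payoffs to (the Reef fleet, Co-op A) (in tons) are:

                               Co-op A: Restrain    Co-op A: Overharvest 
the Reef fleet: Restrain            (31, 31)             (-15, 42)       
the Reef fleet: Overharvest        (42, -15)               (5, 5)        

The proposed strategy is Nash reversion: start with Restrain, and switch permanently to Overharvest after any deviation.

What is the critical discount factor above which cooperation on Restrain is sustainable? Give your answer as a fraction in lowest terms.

11/37

Under grim trigger the critical discount factor is (T−C)/(T−P) with T = 42, C = 31, P = 5.
δ* = (42−31)/(42−5) = 11/37.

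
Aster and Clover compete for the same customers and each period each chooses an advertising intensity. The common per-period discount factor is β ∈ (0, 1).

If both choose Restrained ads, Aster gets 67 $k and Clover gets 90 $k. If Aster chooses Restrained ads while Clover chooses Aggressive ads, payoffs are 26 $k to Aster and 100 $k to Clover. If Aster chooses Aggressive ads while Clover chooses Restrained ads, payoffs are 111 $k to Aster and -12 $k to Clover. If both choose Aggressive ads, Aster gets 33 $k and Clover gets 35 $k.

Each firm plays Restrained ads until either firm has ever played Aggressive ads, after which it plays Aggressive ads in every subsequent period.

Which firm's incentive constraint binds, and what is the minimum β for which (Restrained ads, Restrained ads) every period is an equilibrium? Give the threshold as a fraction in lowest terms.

Aster; β ≥ 22/39

Aster's threshold: (111−67)/(111−33) = 22/39.
Clover's threshold: (100−90)/(100−35) = 2/13.
22/39 > 2/13, so Aster binds and β* = 22/39.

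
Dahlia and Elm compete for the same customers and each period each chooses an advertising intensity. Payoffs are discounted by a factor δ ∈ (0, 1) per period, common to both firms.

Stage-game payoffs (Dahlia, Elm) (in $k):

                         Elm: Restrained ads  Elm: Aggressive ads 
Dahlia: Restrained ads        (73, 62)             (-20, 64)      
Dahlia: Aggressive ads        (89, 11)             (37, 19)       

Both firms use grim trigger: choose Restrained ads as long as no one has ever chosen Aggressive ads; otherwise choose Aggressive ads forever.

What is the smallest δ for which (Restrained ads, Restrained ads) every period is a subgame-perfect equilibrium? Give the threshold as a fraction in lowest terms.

Dahlia: cooperation gives 73 each period; deviation gives 89 once then 37 forever.
  73/(1−δ) ≥ 89 + 37δ/(1−δ) ⇒ δ ≥ 16/52 = 4/13.
Elm: cooperation gives 62 each period; deviation gives 64 once then 19 forever.
  δ ≥ 2/45.
Both must hold, so the binding constraint is Dahlia's: δ ≥ 4/13.

4/13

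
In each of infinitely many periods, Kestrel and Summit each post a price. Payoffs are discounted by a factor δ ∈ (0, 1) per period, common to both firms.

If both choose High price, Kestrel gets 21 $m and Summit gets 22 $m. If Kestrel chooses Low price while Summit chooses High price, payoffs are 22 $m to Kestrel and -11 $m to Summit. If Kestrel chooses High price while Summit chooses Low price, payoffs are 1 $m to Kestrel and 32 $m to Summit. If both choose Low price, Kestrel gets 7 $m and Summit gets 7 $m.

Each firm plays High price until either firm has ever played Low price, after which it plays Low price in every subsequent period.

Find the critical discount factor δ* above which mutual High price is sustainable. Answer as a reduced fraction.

2/5

For Kestrel: deviation gain 22−21 = 1, per-period punishment loss 21−7 = 14. IC gives δ ≥ 1/15.
For Summit: gain 10, loss 15 per period, so δ ≥ 10/25 = 2/5.
The tighter constraint is Summit's, so cooperation needs δ ≥ 2/5.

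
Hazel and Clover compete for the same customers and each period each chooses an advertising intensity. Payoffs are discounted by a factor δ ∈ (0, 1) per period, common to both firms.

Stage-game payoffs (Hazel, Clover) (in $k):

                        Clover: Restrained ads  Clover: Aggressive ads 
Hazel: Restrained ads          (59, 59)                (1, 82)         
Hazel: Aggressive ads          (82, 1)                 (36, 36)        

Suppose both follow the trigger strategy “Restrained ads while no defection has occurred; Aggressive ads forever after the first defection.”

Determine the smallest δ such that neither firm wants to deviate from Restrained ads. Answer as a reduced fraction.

1/2

Cooperation forever yields 59 each period: 59/(1−δ).
Deviating yields 82 once, then 36 forever: 82 + 36δ/(1−δ).
No profitable deviation requires 59/(1−δ) ≥ 82 + 36δ/(1−δ).
Multiplying by (1−δ): 59 ≥ 82(1−δ) + 36δ = 82 − 46δ.
So 46δ ≥ 23, i.e. δ ≥ 23/46 = 1/2.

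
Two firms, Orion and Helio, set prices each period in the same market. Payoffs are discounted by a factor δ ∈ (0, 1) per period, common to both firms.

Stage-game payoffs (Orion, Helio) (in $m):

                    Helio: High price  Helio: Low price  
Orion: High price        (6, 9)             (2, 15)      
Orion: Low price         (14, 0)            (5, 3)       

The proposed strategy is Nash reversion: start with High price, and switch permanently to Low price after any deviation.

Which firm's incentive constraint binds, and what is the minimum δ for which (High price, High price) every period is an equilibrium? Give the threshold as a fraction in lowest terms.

Orion; δ ≥ 8/9

Orion's threshold: (14−6)/(14−5) = 8/9.
Helio's threshold: (15−9)/(15−3) = 1/2.
8/9 > 1/2, so Orion binds and δ* = 8/9.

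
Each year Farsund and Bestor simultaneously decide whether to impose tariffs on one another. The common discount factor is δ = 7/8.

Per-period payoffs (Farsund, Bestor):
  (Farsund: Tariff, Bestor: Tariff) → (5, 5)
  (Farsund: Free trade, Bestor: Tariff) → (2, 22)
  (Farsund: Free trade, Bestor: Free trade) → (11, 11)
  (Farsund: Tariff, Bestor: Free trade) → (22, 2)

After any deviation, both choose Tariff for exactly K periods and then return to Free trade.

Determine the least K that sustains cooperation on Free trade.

Need Σ_{k=1}^{K} δ^k ≥ (22−11)/(11−5) = 1.8333 at δ = 7/8.
At K = 2 the sum is 1.6406 < 1.8333; at K = 3 it is 2.3105 ≥ 1.8333.
So the minimum punishment length is K = 3.

3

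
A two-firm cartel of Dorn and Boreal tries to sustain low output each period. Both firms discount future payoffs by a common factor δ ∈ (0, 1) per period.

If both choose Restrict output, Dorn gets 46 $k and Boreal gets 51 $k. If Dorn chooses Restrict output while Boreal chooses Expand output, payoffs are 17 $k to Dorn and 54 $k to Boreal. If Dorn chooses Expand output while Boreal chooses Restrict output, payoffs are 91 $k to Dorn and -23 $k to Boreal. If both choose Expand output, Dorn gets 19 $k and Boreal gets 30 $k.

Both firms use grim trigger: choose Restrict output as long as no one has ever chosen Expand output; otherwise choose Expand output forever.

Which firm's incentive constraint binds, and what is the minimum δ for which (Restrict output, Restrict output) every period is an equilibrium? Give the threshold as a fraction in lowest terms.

Dorn; δ ≥ 5/8

Dorn: cooperation gives 46 each period; deviation gives 91 once then 19 forever.
  46/(1−δ) ≥ 91 + 19δ/(1−δ) ⇒ δ ≥ 45/72 = 5/8.
Boreal: cooperation gives 51 each period; deviation gives 54 once then 30 forever.
  δ ≥ 3/24 = 1/8.
Both must hold, so the binding constraint is Dorn's: δ ≥ 5/8.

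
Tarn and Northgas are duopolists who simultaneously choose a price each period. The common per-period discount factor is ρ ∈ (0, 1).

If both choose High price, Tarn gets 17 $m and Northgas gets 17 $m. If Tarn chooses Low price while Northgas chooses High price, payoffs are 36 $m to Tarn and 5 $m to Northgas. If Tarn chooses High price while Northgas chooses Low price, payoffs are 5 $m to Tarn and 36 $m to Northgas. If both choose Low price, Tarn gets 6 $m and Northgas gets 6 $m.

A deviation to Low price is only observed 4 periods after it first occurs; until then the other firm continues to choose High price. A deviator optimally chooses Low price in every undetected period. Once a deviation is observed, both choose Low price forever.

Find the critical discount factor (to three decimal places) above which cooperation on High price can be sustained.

Deviating for the 4 undetected periods gains 36−17 = 19 per period over cooperation, then loses 17−6 = 11 per period forever once punishment starts.
Gain: 19(1 + ρ + … + ρ^3); loss: 11·ρ^4/(1−ρ).
No profitable deviation ⇔ 19(1−ρ^4) ≤ 11·ρ^4, i.e. ρ^4 ≥ 19/(19+11) = 19/30.
Hence ρ ≥ (19/30)^(1/4) ≈ 0.892.

0.892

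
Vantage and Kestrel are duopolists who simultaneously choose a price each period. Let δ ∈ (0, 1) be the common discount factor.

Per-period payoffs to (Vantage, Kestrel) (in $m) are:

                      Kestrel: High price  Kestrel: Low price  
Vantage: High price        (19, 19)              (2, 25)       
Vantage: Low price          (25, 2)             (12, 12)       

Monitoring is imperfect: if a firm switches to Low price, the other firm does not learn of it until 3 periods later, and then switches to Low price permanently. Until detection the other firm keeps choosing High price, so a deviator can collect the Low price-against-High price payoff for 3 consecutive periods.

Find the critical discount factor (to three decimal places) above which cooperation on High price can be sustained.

The best deviation is to choose Low price for all 3 undetected periods, earning 25 each, then 12 forever once detected.
Deviation value: 25(1−δ^3)/(1−δ) + 12δ^3/(1−δ); cooperation value: 19/(1−δ).
IC: 19 ≥ 25(1−δ^3) + 12δ^3 = 25 − 13δ^3.
So δ^3 ≥ 6/13, giving δ ≥ (6/13)^(1/3) ≈ 0.773.

0.773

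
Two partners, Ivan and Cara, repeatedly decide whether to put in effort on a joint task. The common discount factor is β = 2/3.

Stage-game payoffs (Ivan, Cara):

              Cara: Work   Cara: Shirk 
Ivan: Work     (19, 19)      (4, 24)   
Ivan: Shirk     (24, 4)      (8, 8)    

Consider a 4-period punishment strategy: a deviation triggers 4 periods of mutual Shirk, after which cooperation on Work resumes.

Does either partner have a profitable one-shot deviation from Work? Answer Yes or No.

IC: β+…+β^4 ≥ (24−19)/(19−8) = 5/11.
At β = 2/3: partial sum = 1.6049 ≥ 0.4545. Cooperation sustainable.

No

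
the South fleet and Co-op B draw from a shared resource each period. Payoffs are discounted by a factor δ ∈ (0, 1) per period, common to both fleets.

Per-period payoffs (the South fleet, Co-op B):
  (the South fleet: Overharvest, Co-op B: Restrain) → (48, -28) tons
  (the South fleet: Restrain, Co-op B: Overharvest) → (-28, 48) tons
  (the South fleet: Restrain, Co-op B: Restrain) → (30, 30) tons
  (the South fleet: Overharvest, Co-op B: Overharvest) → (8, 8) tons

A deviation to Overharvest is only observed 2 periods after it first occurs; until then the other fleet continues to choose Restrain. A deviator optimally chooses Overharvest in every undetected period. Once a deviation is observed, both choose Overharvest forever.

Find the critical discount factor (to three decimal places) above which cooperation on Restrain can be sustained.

A deviator earns 48 for 2 periods, then 8 forever; cooperating earns 30 forever. Multiplying the IC by (1−δ):
30 ≥ 48(1−δ^2) + 8δ^2, so 40·δ^2 ≥ 18 and δ^2 ≥ 9/20.
δ ≥ (9/20)^(1/2) ≈ 0.671.

0.671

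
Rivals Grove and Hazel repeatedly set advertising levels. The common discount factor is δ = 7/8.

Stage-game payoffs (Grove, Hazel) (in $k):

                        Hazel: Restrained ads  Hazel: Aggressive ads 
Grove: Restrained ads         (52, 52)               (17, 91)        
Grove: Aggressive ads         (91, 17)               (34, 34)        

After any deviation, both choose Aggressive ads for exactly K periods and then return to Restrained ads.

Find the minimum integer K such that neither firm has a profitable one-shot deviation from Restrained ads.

3

No profitable deviation requires (52−34)(δ+…+δ^K) ≥ 91−52, i.e. δ+…+δ^K ≥ 13/6 ≈ 2.1667.
With δ = 7/8, the partial sums are K=1: 0.8750, K=2: 1.6406, K=3: 2.3105.
K = 3 is the first length at which the sum reaches 2.1667.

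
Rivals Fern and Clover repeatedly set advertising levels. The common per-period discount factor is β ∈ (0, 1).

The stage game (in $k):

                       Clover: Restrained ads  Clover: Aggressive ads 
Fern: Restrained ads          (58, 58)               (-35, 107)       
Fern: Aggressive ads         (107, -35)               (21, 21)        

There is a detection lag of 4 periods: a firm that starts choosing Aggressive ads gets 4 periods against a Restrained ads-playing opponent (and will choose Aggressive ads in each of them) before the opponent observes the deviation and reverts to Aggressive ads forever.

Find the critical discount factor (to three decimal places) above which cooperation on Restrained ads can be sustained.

A deviator earns 107 for 4 periods, then 21 forever; cooperating earns 58 forever. Multiplying the IC by (1−β):
58 ≥ 107(1−β^4) + 21β^4, so 86·β^4 ≥ 49 and β^4 ≥ 49/86.
β ≥ (49/86)^(1/4) ≈ 0.869.

0.869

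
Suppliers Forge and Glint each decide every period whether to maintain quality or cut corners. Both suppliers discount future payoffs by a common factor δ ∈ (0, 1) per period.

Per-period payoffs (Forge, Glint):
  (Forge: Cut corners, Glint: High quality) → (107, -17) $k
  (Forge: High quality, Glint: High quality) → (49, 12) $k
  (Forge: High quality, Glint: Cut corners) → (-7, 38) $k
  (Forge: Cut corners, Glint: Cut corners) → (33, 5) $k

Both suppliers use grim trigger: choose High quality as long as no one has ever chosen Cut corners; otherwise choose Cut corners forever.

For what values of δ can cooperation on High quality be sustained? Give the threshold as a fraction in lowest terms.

26/33

Forge's threshold: (107−49)/(107−33) = 29/37.
Glint's threshold: (38−12)/(38−5) = 26/33.
29/37 < 26/33, so Glint binds and δ* = 26/33.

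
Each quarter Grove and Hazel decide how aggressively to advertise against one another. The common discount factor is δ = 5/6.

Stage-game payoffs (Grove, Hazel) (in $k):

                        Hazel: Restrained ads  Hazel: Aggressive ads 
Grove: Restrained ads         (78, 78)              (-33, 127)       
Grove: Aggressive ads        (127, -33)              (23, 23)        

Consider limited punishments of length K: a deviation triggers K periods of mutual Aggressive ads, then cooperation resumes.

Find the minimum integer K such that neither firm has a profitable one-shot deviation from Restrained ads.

2

Need Σ_{k=1}^{K} δ^k ≥ (127−78)/(78−23) = 0.8909 at δ = 5/6.
At K = 1 the sum is 0.8333 < 0.8909; at K = 2 it is 1.5278 ≥ 0.8909.
So the minimum punishment length is K = 2.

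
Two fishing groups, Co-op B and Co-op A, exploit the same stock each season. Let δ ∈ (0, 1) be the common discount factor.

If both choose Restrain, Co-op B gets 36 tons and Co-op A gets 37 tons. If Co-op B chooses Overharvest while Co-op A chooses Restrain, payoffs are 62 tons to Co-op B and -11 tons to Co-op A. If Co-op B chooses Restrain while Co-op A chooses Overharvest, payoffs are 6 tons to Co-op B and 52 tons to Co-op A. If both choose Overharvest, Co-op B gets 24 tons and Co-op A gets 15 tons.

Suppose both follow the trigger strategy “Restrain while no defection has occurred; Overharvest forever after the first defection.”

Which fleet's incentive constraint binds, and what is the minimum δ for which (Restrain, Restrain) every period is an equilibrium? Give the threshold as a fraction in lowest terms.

Co-op B; δ ≥ 13/19

Co-op B: cooperation gives 36 each period; deviation gives 62 once then 24 forever.
  36/(1−δ) ≥ 62 + 24δ/(1−δ) ⇒ δ ≥ 26/38 = 13/19.
Co-op A: cooperation gives 37 each period; deviation gives 52 once then 15 forever.
  δ ≥ 15/37.
Both must hold, so the binding constraint is Co-op B's: δ ≥ 13/19.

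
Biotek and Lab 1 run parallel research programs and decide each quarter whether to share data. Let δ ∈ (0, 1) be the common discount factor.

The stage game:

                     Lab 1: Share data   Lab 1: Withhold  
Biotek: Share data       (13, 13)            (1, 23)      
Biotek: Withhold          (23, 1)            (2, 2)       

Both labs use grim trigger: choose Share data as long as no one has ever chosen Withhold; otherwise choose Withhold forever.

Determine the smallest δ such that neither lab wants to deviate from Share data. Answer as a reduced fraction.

10/21

One-period gain from deviating is 23 − 13 = 10. The loss is 13 − 2 = 11 in every subsequent period, with present value 11·δ/(1−δ).
Deviation is unprofitable when 11·δ/(1−δ) ≥ 10, i.e. δ/(1−δ) ≥ 10/11.
Equivalently δ ≥ 10/(10+11) = 10/21.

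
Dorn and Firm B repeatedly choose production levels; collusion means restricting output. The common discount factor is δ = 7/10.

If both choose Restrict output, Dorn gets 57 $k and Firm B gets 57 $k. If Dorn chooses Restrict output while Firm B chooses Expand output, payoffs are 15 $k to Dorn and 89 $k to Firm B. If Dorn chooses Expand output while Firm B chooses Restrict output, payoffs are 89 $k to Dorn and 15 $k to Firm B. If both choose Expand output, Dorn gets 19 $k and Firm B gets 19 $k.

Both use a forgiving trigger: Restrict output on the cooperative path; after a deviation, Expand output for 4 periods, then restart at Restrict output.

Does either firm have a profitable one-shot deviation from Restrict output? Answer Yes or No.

IC: δ+…+δ^4 ≥ (89−57)/(57−19) = 16/19.
At δ = 7/10: partial sum = 1.7731 ≥ 0.8421. Cooperation sustainable.

No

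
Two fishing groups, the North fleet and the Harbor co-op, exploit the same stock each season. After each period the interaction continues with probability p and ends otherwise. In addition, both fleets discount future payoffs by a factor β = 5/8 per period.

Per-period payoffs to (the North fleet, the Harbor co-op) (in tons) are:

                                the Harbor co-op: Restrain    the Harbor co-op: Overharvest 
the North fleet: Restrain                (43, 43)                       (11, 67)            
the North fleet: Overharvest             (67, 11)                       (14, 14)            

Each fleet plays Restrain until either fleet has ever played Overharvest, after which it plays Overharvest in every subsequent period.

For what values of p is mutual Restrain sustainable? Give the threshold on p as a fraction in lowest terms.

192/265

Expected continuation weight on next period's payoff is β·p = 5/8·p, which plays the role of the discount factor.
Cooperation requires 5/8·p ≥ (67−43)/(67−14) = 24/53, hence p ≥ 192/265.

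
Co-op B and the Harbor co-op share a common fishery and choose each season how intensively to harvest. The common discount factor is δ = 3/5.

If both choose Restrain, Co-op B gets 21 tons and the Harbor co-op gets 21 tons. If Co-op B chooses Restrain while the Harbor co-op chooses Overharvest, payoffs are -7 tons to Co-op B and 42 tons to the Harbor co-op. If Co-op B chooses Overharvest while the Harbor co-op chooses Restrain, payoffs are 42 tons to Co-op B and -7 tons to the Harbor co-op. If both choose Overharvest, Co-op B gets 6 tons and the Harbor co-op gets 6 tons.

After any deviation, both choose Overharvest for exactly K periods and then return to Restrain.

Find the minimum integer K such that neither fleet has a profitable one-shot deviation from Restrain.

6

Need Σ_{k=1}^{K} δ^k ≥ (42−21)/(21−6) = 1.4000 at δ = 3/5.
At K = 5 the sum is 1.3834 < 1.4000; at K = 6 it is 1.4300 ≥ 1.4000.
So the minimum punishment length is K = 6.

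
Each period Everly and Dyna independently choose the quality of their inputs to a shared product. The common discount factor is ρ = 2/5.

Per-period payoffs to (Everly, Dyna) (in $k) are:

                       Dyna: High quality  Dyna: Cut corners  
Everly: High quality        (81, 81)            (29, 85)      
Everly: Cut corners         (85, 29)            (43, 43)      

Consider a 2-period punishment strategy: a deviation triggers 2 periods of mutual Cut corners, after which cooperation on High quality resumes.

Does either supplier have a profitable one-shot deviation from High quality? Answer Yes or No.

IC: ρ+…+ρ^2 ≥ (85−81)/(81−43) = 2/19.
At ρ = 2/5: partial sum = 0.5600 ≥ 0.1053. Cooperation sustainable.

No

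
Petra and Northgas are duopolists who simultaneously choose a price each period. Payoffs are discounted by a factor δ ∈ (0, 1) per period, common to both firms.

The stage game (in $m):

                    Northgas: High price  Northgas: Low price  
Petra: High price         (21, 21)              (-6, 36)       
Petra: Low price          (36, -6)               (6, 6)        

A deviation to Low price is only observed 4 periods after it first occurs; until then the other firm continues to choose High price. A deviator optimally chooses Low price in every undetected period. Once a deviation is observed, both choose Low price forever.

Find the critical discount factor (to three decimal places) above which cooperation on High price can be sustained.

A deviator earns 36 for 4 periods, then 6 forever; cooperating earns 21 forever. Multiplying the IC by (1−δ):
21 ≥ 36(1−δ^4) + 6δ^4, so 30·δ^4 ≥ 15 and δ^4 ≥ 1/2.
δ ≥ (1/2)^(1/4) ≈ 0.841.

0.841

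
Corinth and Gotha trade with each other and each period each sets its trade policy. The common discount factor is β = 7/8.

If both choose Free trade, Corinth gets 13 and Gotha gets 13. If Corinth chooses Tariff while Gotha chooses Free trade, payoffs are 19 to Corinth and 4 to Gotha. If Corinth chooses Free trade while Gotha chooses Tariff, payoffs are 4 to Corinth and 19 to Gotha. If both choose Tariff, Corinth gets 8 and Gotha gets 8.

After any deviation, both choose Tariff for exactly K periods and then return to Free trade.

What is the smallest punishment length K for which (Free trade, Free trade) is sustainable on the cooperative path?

No profitable deviation requires (13−8)(β+…+β^K) ≥ 19−13, i.e. β+…+β^K ≥ 6/5 ≈ 1.2000.
With β = 7/8, the partial sums are K=1: 0.8750, K=2: 1.6406.
K = 2 is the first length at which the sum reaches 1.2000.

2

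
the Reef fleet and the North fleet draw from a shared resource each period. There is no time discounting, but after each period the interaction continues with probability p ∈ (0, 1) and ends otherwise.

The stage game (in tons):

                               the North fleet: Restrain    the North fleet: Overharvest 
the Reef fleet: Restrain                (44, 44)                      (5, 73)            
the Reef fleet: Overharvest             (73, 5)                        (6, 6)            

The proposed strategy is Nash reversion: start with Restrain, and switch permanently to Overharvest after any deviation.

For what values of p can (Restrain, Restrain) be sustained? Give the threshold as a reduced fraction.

29/67

With no time discounting, the continuation probability p plays the role of the discount factor.
Grim-trigger IC: 44/(1−p) ≥ 73 + 6p/(1−p) ⇒ p ≥ (73−44)/(73−6) = 29/67.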